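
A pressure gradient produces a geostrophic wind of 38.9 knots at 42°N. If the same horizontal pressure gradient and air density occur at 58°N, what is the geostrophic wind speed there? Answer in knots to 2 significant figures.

31 knots

With the same pressure gradient and density, V_g ∝ 1/f ∝ 1/sin φ.
V₂ = V₁ · sin φ₁ / sin φ₂ = 38.9 × sin 42° / sin 58°
V₂ = 38.9 × 0.6691/0.8480 = 31 knots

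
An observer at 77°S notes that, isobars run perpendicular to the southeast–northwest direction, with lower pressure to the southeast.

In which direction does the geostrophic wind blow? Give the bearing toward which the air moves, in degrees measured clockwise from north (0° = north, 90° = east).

045°

The pressure-gradient force points toward the southeast (bearing 135°).
Geostrophic balance: in the Southern Hemisphere the Coriolis force deflects motion to the left, so the geostrophic wind blows 90° to the left of the pressure-gradient force (low pressure on the right).
Rotating 135° by 90° counterclockwise gives 045° — the wind blows toward the northeast.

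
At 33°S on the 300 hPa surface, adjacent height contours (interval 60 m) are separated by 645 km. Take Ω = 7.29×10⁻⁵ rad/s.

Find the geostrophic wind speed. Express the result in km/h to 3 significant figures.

41.4 km/h

Coriolis parameter at 33°S:
f = 2Ω sin φ = 2 × 7.29×10⁻⁵ × sin 33° = 7.94×10⁻⁵ s⁻¹
Height gradient: |∂Z/∂n| = 60 m / 645000 m = 9.30×10⁻⁵
On a pressure surface, geostrophic balance gives V_g = (g/f)|∂Z/∂n|:
V_g = 9.81 × 9.30×10⁻⁵ / 7.94×10⁻⁵ = 11.5 m/s
Converting: 11.5 m/s × 3.6 = 41.4 km/h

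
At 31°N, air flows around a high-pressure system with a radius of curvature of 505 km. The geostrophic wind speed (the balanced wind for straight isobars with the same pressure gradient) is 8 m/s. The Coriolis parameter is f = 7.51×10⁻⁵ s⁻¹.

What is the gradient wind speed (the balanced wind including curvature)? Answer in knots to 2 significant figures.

Around a high, pressure-gradient force acts outward with centrifugal, so Coriolis balances both:
fV = (1/ρ)|∂P/∂n| + V²/R  →  V² − fR·V + fR·V_g = 0
With fR = 7.51×10⁻⁵ × 505×10³ m = 37.9 m/s:
V = [fR − √((fR)² − 4 fR V_g)]/2 = [37.9 − √(37.9² − 4×37.9×8)]/2 = 11.5 m/s
Supergeostrophic (V > V_g = 8 m/s), as expected around a high.
Converting: 11.5 m/s × 1.944 = 22 knots

22 knots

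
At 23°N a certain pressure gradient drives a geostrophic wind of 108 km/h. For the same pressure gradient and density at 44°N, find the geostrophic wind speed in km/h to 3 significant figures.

60.7 km/h

With the same pressure gradient and density, V_g ∝ 1/f ∝ 1/sin φ.
V₂ = V₁ · sin φ₁ / sin φ₂ = 108 × sin 23° / sin 44°
V₂ = 108 × 0.3907/0.6947 = 60.7 km/h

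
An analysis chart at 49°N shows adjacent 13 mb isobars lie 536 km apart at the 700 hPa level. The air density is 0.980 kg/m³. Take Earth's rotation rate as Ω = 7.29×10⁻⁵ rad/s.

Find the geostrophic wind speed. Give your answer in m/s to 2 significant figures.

Coriolis parameter at 49°N:
f = 2Ω sin φ = 2 × 7.29×10⁻⁵ × sin 49° = 1.10×10⁻⁴ s⁻¹
Pressure gradient: |∂P/∂n| = 1300 Pa / 536000 m = 2.43×10⁻³ Pa/m
Geostrophic balance (pressure-gradient force = Coriolis force):
V_g = (1/(fρ)) |∂P/∂n| = 2.43×10⁻³ / (1.10×10⁻⁴ × 0.980) = 22.5 m/s

22 m/s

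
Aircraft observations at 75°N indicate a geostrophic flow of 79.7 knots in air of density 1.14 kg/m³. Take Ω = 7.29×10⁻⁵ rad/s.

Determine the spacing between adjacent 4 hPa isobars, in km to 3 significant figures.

Coriolis parameter at 75°N:
f = 2Ω sin φ = 2 × 7.29×10⁻⁵ × sin 75° = 1.41×10⁻⁴ s⁻¹
Wind speed in SI: 79.7 knots = 41.0 m/s
Geostrophic balance rearranged: |∂P/∂n| = f ρ V_g
|∂P/∂n| = 1.41×10⁻⁴ × 1.14 × 41.0 = 6.58×10⁻³ Pa/m
Isobar spacing: Δn = ΔP/|∂P/∂n| = 400 Pa / 6.58×10⁻³ Pa/m = 60766 m ≈ 60.8 km

60.8 km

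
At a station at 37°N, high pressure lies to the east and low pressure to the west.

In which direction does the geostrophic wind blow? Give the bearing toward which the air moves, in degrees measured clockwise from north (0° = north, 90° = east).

The pressure-gradient force points toward the west (bearing 270°).
Geostrophic balance: in the Northern Hemisphere the Coriolis force deflects motion to the right, so the geostrophic wind blows 90° to the right of the pressure-gradient force (low pressure on the left).
Rotating 270° by 90° clockwise gives 000° — the wind blows toward the north.

000°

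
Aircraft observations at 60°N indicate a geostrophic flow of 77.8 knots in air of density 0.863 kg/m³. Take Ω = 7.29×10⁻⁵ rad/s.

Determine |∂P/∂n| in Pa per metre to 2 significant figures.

4.4×10⁻³ Pa/m

Coriolis parameter at 60°N:
f = 2Ω sin φ = 2 × 7.29×10⁻⁵ × sin 60° = 1.26×10⁻⁴ s⁻¹
Wind speed in SI: 77.8 knots = 40.0 m/s
Geostrophic balance rearranged: |∂P/∂n| = f ρ V_g
|∂P/∂n| = 1.26×10⁻⁴ × 0.863 × 40.0 = 4.36×10⁻³ Pa/m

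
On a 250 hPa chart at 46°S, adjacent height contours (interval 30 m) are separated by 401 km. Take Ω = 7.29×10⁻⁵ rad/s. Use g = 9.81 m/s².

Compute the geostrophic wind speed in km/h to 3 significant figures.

25.2 km/h

Coriolis parameter at 46°S:
f = 2Ω sin φ = 2 × 7.29×10⁻⁵ × sin 46° = 1.05×10⁻⁴ s⁻¹
Height gradient: |∂Z/∂n| = 30 m / 401000 m = 7.48×10⁻⁵
On a pressure surface, geostrophic balance gives V_g = (g/f)|∂Z/∂n|:
V_g = 9.81 × 7.48×10⁻⁵ / 1.05×10⁻⁴ = 7.00 m/s
Converting: 7.00 m/s × 3.6 = 25.2 km/h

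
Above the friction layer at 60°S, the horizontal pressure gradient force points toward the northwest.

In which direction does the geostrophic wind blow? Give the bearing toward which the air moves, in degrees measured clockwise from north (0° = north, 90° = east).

The pressure-gradient force points toward the northwest (bearing 315°).
Geostrophic balance: in the Southern Hemisphere the Coriolis force deflects motion to the left, so the geostrophic wind blows 90° to the left of the pressure-gradient force (low pressure on the right).
Rotating 315° by 90° counterclockwise gives 225° — the wind blows toward the southwest.

225°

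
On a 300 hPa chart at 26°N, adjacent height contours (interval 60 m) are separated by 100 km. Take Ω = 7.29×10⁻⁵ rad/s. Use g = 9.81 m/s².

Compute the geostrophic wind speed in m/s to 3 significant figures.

Coriolis parameter at 26°N:
f = 2Ω sin φ = 2 × 7.29×10⁻⁵ × sin 26° = 6.39×10⁻⁵ s⁻¹
Height gradient: |∂Z/∂n| = 60 m / 100000 m = 6.00×10⁻⁴
On a pressure surface, geostrophic balance gives V_g = (g/f)|∂Z/∂n|:
V_g = 9.81 × 6.00×10⁻⁴ / 6.39×10⁻⁵ = 92.1 m/s

92.1 m/s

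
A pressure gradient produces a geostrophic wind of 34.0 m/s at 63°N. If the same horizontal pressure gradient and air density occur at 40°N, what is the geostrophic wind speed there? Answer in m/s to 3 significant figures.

47.1 m/s

With the same pressure gradient and density, V_g ∝ 1/f ∝ 1/sin φ.
V₂ = V₁ · sin φ₁ / sin φ₂ = 34.0 × sin 63° / sin 40°
V₂ = 34.0 × 0.8910/0.6428 = 47.1 m/s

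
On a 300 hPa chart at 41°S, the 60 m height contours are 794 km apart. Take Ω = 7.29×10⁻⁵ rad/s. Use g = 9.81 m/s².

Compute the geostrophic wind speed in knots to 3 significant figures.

15.1 knots

Coriolis parameter at 41°S:
f = 2Ω sin φ = 2 × 7.29×10⁻⁵ × sin 41° = 9.57×10⁻⁵ s⁻¹
Height gradient: |∂Z/∂n| = 60 m / 794000 m = 7.56×10⁻⁵
On a pressure surface, geostrophic balance gives V_g = (g/f)|∂Z/∂n|:
V_g = 9.81 × 7.56×10⁻⁵ / 9.57×10⁻⁵ = 7.75 m/s
Converting: 7.75 m/s × 1.944 = 15.1 knots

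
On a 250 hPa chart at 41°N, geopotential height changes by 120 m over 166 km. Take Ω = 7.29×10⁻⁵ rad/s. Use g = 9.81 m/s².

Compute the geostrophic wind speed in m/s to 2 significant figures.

74 m/s

Coriolis parameter at 41°N:
f = 2Ω sin φ = 2 × 7.29×10⁻⁵ × sin 41° = 9.57×10⁻⁵ s⁻¹
Height gradient: |∂Z/∂n| = 120 m / 166000 m = 7.23×10⁻⁴
On a pressure surface, geostrophic balance gives V_g = (g/f)|∂Z/∂n|:
V_g = 9.81 × 7.23×10⁻⁴ / 9.57×10⁻⁵ = 74.1 m/s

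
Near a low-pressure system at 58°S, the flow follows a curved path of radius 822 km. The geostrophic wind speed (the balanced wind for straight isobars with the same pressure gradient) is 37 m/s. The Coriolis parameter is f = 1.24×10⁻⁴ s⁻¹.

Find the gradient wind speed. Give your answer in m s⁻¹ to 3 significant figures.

Around a low, centrifugal force acts outward with Coriolis, so pressure-gradient force balances both:
(1/ρ)|∂P/∂n| = fV + V²/R  →  V² + fR·V − fR·V_g = 0
With fR = 1.24×10⁻⁴ × 822×10³ m = 102 m/s:
V = [−fR + √((fR)² + 4 fR V_g)]/2 = [−102 + √(102² + 4×102×37)]/2 = 28.8 m/s
Subgeostrophic (V < V_g = 37 m/s), as expected around a low.

28.8 m s⁻¹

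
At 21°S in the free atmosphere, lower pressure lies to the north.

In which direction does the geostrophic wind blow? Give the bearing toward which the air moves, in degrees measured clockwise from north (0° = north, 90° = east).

270°

The pressure-gradient force points toward the north (bearing 000°).
Geostrophic balance: in the Southern Hemisphere the Coriolis force deflects motion to the left, so the geostrophic wind blows 90° to the left of the pressure-gradient force (low pressure on the right).
Rotating 000° by 90° counterclockwise gives 270° — the wind blows toward the west.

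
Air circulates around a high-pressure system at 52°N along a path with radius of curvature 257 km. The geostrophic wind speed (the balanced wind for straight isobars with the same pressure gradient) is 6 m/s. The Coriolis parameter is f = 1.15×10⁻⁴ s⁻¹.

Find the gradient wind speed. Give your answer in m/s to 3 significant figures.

Around a high, pressure-gradient force acts outward with centrifugal, so Coriolis balances both:
fV = (1/ρ)|∂P/∂n| + V²/R  →  V² − fR·V + fR·V_g = 0
With fR = 1.15×10⁻⁴ × 257×10³ m = 29.6 m/s:
V = [fR − √((fR)² − 4 fR V_g)]/2 = [29.6 − √(29.6² − 4×29.6×6)]/2 = 8.37 m/s
Supergeostrophic (V > V_g = 6 m/s), as expected around a high.

8.37 m/s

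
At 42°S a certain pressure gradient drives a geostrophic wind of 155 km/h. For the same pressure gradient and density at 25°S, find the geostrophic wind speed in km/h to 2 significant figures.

With the same pressure gradient and density, V_g ∝ 1/f ∝ 1/sin φ.
V₂ = V₁ · sin φ₁ / sin φ₂ = 155 × sin 42° / sin 25°
V₂ = 155 × 0.6691/0.4226 = 250 km/h

250 km/h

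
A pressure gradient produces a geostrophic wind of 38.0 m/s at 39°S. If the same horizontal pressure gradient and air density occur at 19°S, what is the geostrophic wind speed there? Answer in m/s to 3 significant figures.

73.5 m/s

With the same pressure gradient and density, V_g ∝ 1/f ∝ 1/sin φ.
V₂ = V₁ · sin φ₁ / sin φ₂ = 38.0 × sin 39° / sin 19°
V₂ = 38.0 × 0.6293/0.3256 = 73.5 m/s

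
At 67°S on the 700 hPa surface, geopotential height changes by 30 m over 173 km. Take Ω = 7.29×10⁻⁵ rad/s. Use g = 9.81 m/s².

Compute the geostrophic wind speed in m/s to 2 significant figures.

Coriolis parameter at 67°S:
f = 2Ω sin φ = 2 × 7.29×10⁻⁵ × sin 67° = 1.34×10⁻⁴ s⁻¹
Height gradient: |∂Z/∂n| = 30 m / 173000 m = 1.73×10⁻⁴
On a pressure surface, geostrophic balance gives V_g = (g/f)|∂Z/∂n|:
V_g = 9.81 × 1.73×10⁻⁴ / 1.34×10⁻⁴ = 12.7 m/s

13 m/s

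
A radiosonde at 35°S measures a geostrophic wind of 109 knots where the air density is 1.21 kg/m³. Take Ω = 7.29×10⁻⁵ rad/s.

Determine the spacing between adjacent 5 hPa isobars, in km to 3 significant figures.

88.1 km

Coriolis parameter at 35°S:
f = 2Ω sin φ = 2 × 7.29×10⁻⁵ × sin 35° = 8.36×10⁻⁵ s⁻¹
Wind speed in SI: 109 knots = 56.1 m/s
Geostrophic balance rearranged: |∂P/∂n| = f ρ V_g
|∂P/∂n| = 8.36×10⁻⁵ × 1.21 × 56.1 = 5.67×10⁻³ Pa/m
Isobar spacing: Δn = ΔP/|∂P/∂n| = 500 Pa / 5.67×10⁻³ Pa/m = 88119 m ≈ 88.1 km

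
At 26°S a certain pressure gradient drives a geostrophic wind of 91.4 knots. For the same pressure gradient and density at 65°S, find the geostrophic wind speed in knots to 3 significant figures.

44.2 knots

With the same pressure gradient and density, V_g ∝ 1/f ∝ 1/sin φ.
V₂ = V₁ · sin φ₁ / sin φ₂ = 91.4 × sin 26° / sin 65°
V₂ = 91.4 × 0.4384/0.9063 = 44.2 knots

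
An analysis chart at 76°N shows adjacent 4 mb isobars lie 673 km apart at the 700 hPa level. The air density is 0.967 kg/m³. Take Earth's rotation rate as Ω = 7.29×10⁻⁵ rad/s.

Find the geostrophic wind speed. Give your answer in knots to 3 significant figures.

8.45 knots

Coriolis parameter at 76°N:
f = 2Ω sin φ = 2 × 7.29×10⁻⁵ × sin 76° = 1.41×10⁻⁴ s⁻¹
Pressure gradient: |∂P/∂n| = 400 Pa / 673000 m = 5.94×10⁻⁴ Pa/m
Geostrophic balance (pressure-gradient force = Coriolis force):
V_g = (1/(fρ)) |∂P/∂n| = 5.94×10⁻⁴ / (1.41×10⁻⁴ × 0.967) = 4.34 m/s
Converting: 4.34 m/s × 1.944 = 8.45 knots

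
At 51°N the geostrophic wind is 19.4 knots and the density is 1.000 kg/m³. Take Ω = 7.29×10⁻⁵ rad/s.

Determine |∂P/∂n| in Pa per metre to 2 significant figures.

Coriolis parameter at 51°N:
f = 2Ω sin φ = 2 × 7.29×10⁻⁵ × sin 51° = 1.13×10⁻⁴ s⁻¹
Wind speed in SI: 19.4 knots = 9.98 m/s
Geostrophic balance rearranged: |∂P/∂n| = f ρ V_g
|∂P/∂n| = 1.13×10⁻⁴ × 1.000 × 9.98 = 1.13×10⁻³ Pa/m

1.1×10⁻³ Pa/m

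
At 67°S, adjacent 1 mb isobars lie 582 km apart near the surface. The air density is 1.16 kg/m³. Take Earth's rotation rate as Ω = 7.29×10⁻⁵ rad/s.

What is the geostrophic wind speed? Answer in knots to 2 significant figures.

Coriolis parameter at 67°S:
f = 2Ω sin φ = 2 × 7.29×10⁻⁵ × sin 67° = 1.34×10⁻⁴ s⁻¹
Pressure gradient: |∂P/∂n| = 100 Pa / 582000 m = 1.72×10⁻⁴ Pa/m
Geostrophic balance (pressure-gradient force = Coriolis force):
V_g = (1/(fρ)) |∂P/∂n| = 1.72×10⁻⁴ / (1.34×10⁻⁴ × 1.16) = 1.10 m/s
Converting: 1.10 m/s × 1.944 = 2.1 knots

2.1 knots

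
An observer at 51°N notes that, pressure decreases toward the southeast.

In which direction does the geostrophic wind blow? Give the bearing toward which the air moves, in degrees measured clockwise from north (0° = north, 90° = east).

225°

The pressure-gradient force points toward the southeast (bearing 135°).
Geostrophic balance: in the Northern Hemisphere the Coriolis force deflects motion to the right, so the geostrophic wind blows 90° to the right of the pressure-gradient force (low pressure on the left).
Rotating 135° by 90° clockwise gives 225° — the wind blows toward the southwest.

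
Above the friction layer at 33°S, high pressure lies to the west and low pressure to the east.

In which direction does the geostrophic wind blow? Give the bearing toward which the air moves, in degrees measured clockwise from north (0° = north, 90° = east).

The pressure-gradient force points toward the east (bearing 090°).
Geostrophic balance: in the Southern Hemisphere the Coriolis force deflects motion to the left, so the geostrophic wind blows 90° to the left of the pressure-gradient force (low pressure on the right).
Rotating 090° by 90° counterclockwise gives 000° — the wind blows toward the north.

000°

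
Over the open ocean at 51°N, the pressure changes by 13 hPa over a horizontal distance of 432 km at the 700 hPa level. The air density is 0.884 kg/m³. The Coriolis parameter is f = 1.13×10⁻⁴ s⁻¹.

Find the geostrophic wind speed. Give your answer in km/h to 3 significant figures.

Pressure gradient: |∂P/∂n| = 1300 Pa / 432000 m = 3.01×10⁻³ Pa/m
Geostrophic balance (pressure-gradient force = Coriolis force):
V_g = (1/(fρ)) |∂P/∂n| = 3.01×10⁻³ / (1.13×10⁻⁴ × 0.884) = 30.1 m/s
Converting: 30.1 m/s × 3.6 = 108 km/h

108 km/h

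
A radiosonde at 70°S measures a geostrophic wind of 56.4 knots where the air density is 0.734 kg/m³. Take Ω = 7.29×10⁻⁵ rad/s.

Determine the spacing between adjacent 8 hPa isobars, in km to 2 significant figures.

Coriolis parameter at 70°S:
f = 2Ω sin φ = 2 × 7.29×10⁻⁵ × sin 70° = 1.37×10⁻⁴ s⁻¹
Wind speed in SI: 56.4 knots = 29.0 m/s
Geostrophic balance rearranged: |∂P/∂n| = f ρ V_g
|∂P/∂n| = 1.37×10⁻⁴ × 0.734 × 29.0 = 2.92×10⁻³ Pa/m
Isobar spacing: Δn = ΔP/|∂P/∂n| = 800 Pa / 2.92×10⁻³ Pa/m = 274178 m ≈ 270 km

270 km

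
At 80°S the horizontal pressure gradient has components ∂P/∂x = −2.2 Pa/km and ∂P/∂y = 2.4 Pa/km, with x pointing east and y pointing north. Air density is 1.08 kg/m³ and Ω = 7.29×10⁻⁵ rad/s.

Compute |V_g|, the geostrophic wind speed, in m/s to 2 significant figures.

Coriolis parameter at 80°S:
f = 2Ω sin φ = 2 × 7.29×10⁻⁵ × sin 80° = 1.44×10⁻⁴ s⁻¹
In the Southern Hemisphere f is negative: f = −1.44×10⁻⁴ s⁻¹.
Component geostrophic relations (x east, y north):
u_g = −(1/(fρ)) ∂P/∂y,  v_g = (1/(fρ)) ∂P/∂x
u_g = −(2.4×10⁻³)/(−1.44×10⁻⁴ × 1.08) = 15.5 m/s;  v_g = (−2.2×10⁻³)/(−1.44×10⁻⁴ × 1.08) = 14.2 m/s
|V_g| = √(u_g² + v_g²) = 21.0 m/s

21 m/s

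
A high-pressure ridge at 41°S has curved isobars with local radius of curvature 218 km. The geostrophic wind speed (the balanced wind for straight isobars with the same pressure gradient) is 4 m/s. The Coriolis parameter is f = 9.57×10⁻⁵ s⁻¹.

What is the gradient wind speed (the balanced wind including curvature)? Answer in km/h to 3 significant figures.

Around a high, pressure-gradient force acts outward with centrifugal, so Coriolis balances both:
fV = (1/ρ)|∂P/∂n| + V²/R  →  V² − fR·V + fR·V_g = 0
With fR = 9.57×10⁻⁵ × 218×10³ m = 20.9 m/s:
V = [fR − √((fR)² − 4 fR V_g)]/2 = [20.9 − √(20.9² − 4×20.9×4)]/2 = 5.4 m/s
Supergeostrophic (V > V_g = 4 m/s), as expected around a high.
Converting: 5.4 m/s × 3.6 = 19.4 km/h

19.4 km/h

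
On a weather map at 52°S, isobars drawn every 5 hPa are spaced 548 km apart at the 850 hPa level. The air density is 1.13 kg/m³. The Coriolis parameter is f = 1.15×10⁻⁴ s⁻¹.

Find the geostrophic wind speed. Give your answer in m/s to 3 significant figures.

7.02 m/s

Pressure gradient: |∂P/∂n| = 500 Pa / 548000 m = 9.12×10⁻⁴ Pa/m
Geostrophic balance (pressure-gradient force = Coriolis force):
V_g = (1/(fρ)) |∂P/∂n| = 9.12×10⁻⁴ / (1.15×10⁻⁴ × 1.13) = 7.02 m/s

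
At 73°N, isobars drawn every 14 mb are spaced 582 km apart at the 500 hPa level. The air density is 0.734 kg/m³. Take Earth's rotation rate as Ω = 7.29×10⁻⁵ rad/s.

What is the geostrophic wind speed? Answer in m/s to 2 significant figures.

Coriolis parameter at 73°N:
f = 2Ω sin φ = 2 × 7.29×10⁻⁵ × sin 73° = 1.39×10⁻⁴ s⁻¹
Pressure gradient: |∂P/∂n| = 1400 Pa / 582000 m = 2.41×10⁻³ Pa/m
Geostrophic balance (pressure-gradient force = Coriolis force):
V_g = (1/(fρ)) |∂P/∂n| = 2.41×10⁻³ / (1.39×10⁻⁴ × 0.734) = 23.5 m/s

24 m/s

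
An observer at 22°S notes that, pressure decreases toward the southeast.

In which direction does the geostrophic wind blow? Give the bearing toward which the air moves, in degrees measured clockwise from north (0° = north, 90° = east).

045°

The pressure-gradient force points toward the southeast (bearing 135°).
Geostrophic balance: in the Southern Hemisphere the Coriolis force deflects motion to the left, so the geostrophic wind blows 90° to the left of the pressure-gradient force (low pressure on the right).
Rotating 135° by 90° counterclockwise gives 045° — the wind blows toward the northeast.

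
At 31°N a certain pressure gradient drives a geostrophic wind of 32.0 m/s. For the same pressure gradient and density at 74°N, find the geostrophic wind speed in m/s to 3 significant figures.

With the same pressure gradient and density, V_g ∝ 1/f ∝ 1/sin φ.
V₂ = V₁ · sin φ₁ / sin φ₂ = 32.0 × sin 31° / sin 74°
V₂ = 32.0 × 0.5150/0.9613 = 17.1 m/s

17.1 m/s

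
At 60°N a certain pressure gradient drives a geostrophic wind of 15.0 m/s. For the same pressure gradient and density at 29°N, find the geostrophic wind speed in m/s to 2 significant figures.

27 m/s

With the same pressure gradient and density, V_g ∝ 1/f ∝ 1/sin φ.
V₂ = V₁ · sin φ₁ / sin φ₂ = 15.0 × sin 60° / sin 29°
V₂ = 15.0 × 0.8660/0.4848 = 27 m/s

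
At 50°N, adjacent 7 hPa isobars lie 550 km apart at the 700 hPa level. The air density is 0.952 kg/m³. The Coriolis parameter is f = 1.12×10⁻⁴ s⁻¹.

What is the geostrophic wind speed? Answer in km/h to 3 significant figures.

43.0 km/h

Pressure gradient: |∂P/∂n| = 700 Pa / 550000 m = 1.27×10⁻³ Pa/m
Geostrophic balance (pressure-gradient force = Coriolis force):
V_g = (1/(fρ)) |∂P/∂n| = 1.27×10⁻³ / (1.12×10⁻⁴ × 0.952) = 11.9 m/s
Converting: 11.9 m/s × 3.6 = 43.0 km/h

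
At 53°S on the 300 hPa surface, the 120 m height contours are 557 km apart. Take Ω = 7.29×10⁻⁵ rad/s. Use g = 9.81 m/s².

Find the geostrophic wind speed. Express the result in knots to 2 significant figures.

35 knots

Coriolis parameter at 53°S:
f = 2Ω sin φ = 2 × 7.29×10⁻⁵ × sin 53° = 1.16×10⁻⁴ s⁻¹
Height gradient: |∂Z/∂n| = 120 m / 557000 m = 2.15×10⁻⁴
On a pressure surface, geostrophic balance gives V_g = (g/f)|∂Z/∂n|:
V_g = 9.81 × 2.15×10⁻⁴ / 1.16×10⁻⁴ = 18.2 m/s
Converting: 18.2 m/s × 1.944 = 35 knots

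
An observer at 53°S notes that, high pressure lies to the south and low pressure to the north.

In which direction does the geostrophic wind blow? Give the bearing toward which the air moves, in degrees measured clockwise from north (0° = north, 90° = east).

The pressure-gradient force points toward the north (bearing 000°).
Geostrophic balance: in the Southern Hemisphere the Coriolis force deflects motion to the left, so the geostrophic wind blows 90° to the left of the pressure-gradient force (low pressure on the right).
Rotating 000° by 90° counterclockwise gives 270° — the wind blows toward the west.

270°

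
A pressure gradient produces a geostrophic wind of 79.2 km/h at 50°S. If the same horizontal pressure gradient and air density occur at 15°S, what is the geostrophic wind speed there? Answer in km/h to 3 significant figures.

With the same pressure gradient and density, V_g ∝ 1/f ∝ 1/sin φ.
V₂ = V₁ · sin φ₁ / sin φ₂ = 79.2 × sin 50° / sin 15°
V₂ = 79.2 × 0.7660/0.2588 = 234 km/h

234 km/h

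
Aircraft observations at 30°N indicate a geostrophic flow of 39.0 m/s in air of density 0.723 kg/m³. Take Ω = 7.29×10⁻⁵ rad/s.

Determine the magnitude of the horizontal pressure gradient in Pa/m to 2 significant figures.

Coriolis parameter at 30°N:
f = 2Ω sin φ = 2 × 7.29×10⁻⁵ × sin 30° = 7.29×10⁻⁵ s⁻¹
Geostrophic balance rearranged: |∂P/∂n| = f ρ V_g
|∂P/∂n| = 7.29×10⁻⁵ × 0.723 × 39.0 = 2.06×10⁻³ Pa/m

2.1×10⁻³ Pa/m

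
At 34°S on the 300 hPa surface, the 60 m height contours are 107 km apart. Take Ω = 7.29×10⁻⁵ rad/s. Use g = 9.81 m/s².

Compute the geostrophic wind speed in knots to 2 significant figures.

Coriolis parameter at 34°S:
f = 2Ω sin φ = 2 × 7.29×10⁻⁵ × sin 34° = 8.15×10⁻⁵ s⁻¹
Height gradient: |∂Z/∂n| = 60 m / 107000 m = 5.61×10⁻⁴
On a pressure surface, geostrophic balance gives V_g = (g/f)|∂Z/∂n|:
V_g = 9.81 × 5.61×10⁻⁴ / 8.15×10⁻⁵ = 67.5 m/s
Converting: 67.5 m/s × 1.944 = 130 knots

130 knots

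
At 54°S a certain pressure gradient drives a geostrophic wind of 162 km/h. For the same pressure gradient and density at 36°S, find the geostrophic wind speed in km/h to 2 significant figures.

220 km/h

With the same pressure gradient and density, V_g ∝ 1/f ∝ 1/sin φ.
V₂ = V₁ · sin φ₁ / sin φ₂ = 162 × sin 54° / sin 36°
V₂ = 162 × 0.8090/0.5878 = 220 km/h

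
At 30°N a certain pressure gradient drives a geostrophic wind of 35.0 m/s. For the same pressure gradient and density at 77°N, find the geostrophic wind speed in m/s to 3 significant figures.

18.0 m/s

With the same pressure gradient and density, V_g ∝ 1/f ∝ 1/sin φ.
V₂ = V₁ · sin φ₁ / sin φ₂ = 35.0 × sin 30° / sin 77°
V₂ = 35.0 × 0.5000/0.9744 = 18.0 m/s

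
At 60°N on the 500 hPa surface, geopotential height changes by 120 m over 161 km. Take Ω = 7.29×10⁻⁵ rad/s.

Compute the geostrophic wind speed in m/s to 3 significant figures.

Coriolis parameter at 60°N:
f = 2Ω sin φ = 2 × 7.29×10⁻⁵ × sin 60° = 1.26×10⁻⁴ s⁻¹
Height gradient: |∂Z/∂n| = 120 m / 161000 m = 7.45×10⁻⁴
On a pressure surface, geostrophic balance gives V_g = (g/f)|∂Z/∂n|:
V_g = 9.81 × 7.45×10⁻⁴ / 1.26×10⁻⁴ = 57.9 m/s

57.9 m/s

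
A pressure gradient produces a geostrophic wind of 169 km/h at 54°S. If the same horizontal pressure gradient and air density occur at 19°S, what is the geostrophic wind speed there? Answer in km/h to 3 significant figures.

With the same pressure gradient and density, V_g ∝ 1/f ∝ 1/sin φ.
V₂ = V₁ · sin φ₁ / sin φ₂ = 169 × sin 54° / sin 19°
V₂ = 169 × 0.8090/0.3256 = 420 km/h

420 km/h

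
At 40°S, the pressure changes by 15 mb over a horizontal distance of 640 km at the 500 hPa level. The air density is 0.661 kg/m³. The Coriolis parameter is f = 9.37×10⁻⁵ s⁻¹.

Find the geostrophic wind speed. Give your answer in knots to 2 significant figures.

74 knots

Pressure gradient: |∂P/∂n| = 1500 Pa / 640000 m = 2.34×10⁻³ Pa/m
Geostrophic balance (pressure-gradient force = Coriolis force):
V_g = (1/(fρ)) |∂P/∂n| = 2.34×10⁻³ / (9.37×10⁻⁵ × 0.661) = 37.8 m/s
Converting: 37.8 m/s × 1.944 = 74 knots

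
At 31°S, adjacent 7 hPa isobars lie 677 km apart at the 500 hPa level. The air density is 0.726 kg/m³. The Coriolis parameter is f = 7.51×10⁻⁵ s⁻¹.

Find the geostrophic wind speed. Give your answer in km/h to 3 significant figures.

68.3 km/h

Pressure gradient: |∂P/∂n| = 700 Pa / 677000 m = 1.03×10⁻³ Pa/m
Geostrophic balance (pressure-gradient force = Coriolis force):
V_g = (1/(fρ)) |∂P/∂n| = 1.03×10⁻³ / (7.51×10⁻⁵ × 0.726) = 19.0 m/s
Converting: 19.0 m/s × 3.6 = 68.3 km/h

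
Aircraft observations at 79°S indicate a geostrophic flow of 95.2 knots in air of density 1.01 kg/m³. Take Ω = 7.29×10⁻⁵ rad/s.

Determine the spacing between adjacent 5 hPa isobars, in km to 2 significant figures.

71 km

Coriolis parameter at 79°S:
f = 2Ω sin φ = 2 × 7.29×10⁻⁵ × sin 79° = 1.43×10⁻⁴ s⁻¹
Wind speed in SI: 95.2 knots = 49.0 m/s
Geostrophic balance rearranged: |∂P/∂n| = f ρ V_g
|∂P/∂n| = 1.43×10⁻⁴ × 1.01 × 49.0 = 7.08×10⁻³ Pa/m
Isobar spacing: Δn = ΔP/|∂P/∂n| = 500 Pa / 7.08×10⁻³ Pa/m = 70627 m ≈ 71 km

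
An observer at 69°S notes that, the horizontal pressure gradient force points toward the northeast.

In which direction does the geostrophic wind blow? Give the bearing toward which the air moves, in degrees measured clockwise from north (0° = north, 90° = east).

315°

The pressure-gradient force points toward the northeast (bearing 045°).
Geostrophic balance: in the Southern Hemisphere the Coriolis force deflects motion to the left, so the geostrophic wind blows 90° to the left of the pressure-gradient force (low pressure on the right).
Rotating 045° by 90° counterclockwise gives 315° — the wind blows toward the northwest.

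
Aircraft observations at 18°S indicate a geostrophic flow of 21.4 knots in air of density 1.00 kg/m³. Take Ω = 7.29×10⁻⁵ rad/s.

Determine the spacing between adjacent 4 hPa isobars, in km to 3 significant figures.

Coriolis parameter at 18°S:
f = 2Ω sin φ = 2 × 7.29×10⁻⁵ × sin 18° = 4.51×10⁻⁵ s⁻¹
Wind speed in SI: 21.4 knots = 11.0 m/s
Geostrophic balance rearranged: |∂P/∂n| = f ρ V_g
|∂P/∂n| = 4.51×10⁻⁵ × 1.00 × 11.0 = 4.96×10⁻⁴ Pa/m
Isobar spacing: Δn = ΔP/|∂P/∂n| = 400 Pa / 4.96×10⁻⁴ Pa/m = 806433 m ≈ 806 km

806 km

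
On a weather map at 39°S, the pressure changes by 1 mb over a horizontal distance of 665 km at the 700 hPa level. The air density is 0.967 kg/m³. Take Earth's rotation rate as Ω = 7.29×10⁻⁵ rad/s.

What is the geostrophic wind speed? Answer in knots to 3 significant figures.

3.29 knots

Coriolis parameter at 39°S:
f = 2Ω sin φ = 2 × 7.29×10⁻⁵ × sin 39° = 9.18×10⁻⁵ s⁻¹
Pressure gradient: |∂P/∂n| = 100 Pa / 665000 m = 1.50×10⁻⁴ Pa/m
Geostrophic balance (pressure-gradient force = Coriolis force):
V_g = (1/(fρ)) |∂P/∂n| = 1.50×10⁻⁴ / (9.18×10⁻⁵ × 0.967) = 1.69 m/s
Converting: 1.69 m/s × 1.944 = 3.29 knots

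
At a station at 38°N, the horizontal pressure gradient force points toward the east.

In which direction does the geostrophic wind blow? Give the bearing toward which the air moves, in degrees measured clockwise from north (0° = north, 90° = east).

180°

The pressure-gradient force points toward the east (bearing 090°).
Geostrophic balance: in the Northern Hemisphere the Coriolis force deflects motion to the right, so the geostrophic wind blows 90° to the right of the pressure-gradient force (low pressure on the left).
Rotating 090° by 90° clockwise gives 180° — the wind blows toward the south.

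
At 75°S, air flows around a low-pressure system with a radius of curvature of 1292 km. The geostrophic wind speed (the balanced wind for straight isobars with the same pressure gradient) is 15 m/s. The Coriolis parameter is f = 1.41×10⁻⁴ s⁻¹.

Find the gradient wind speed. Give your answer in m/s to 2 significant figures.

14 m/s

Around a low, centrifugal force acts outward with Coriolis, so pressure-gradient force balances both:
(1/ρ)|∂P/∂n| = fV + V²/R  →  V² + fR·V − fR·V_g = 0
With fR = 1.41×10⁻⁴ × 1292×10³ m = 182 m/s:
V = [−fR + √((fR)² + 4 fR V_g)]/2 = [−182 + √(182² + 4×182×15)]/2 = 13.9 m/s
Subgeostrophic (V < V_g = 15 m/s), as expected around a low.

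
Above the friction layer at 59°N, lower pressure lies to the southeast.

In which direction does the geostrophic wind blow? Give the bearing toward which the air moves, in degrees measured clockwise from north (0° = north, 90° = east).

The pressure-gradient force points toward the southeast (bearing 135°).
Geostrophic balance: in the Northern Hemisphere the Coriolis force deflects motion to the right, so the geostrophic wind blows 90° to the right of the pressure-gradient force (low pressure on the left).
Rotating 135° by 90° clockwise gives 225° — the wind blows toward the southwest.

225°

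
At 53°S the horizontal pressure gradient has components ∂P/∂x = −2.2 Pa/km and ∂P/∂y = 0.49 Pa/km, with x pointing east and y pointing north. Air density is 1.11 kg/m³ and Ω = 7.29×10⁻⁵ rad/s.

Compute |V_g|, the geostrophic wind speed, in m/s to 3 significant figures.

17.4 m/s

Coriolis parameter at 53°S:
f = 2Ω sin φ = 2 × 7.29×10⁻⁵ × sin 53° = 1.16×10⁻⁴ s⁻¹
In the Southern Hemisphere f is negative: f = −1.16×10⁻⁴ s⁻¹.
Component geostrophic relations (x east, y north):
u_g = −(1/(fρ)) ∂P/∂y,  v_g = (1/(fρ)) ∂P/∂x
u_g = −(0.49×10⁻³)/(−1.16×10⁻⁴ × 1.11) = 3.79 m/s;  v_g = (−2.2×10⁻³)/(−1.16×10⁻⁴ × 1.11) = 17.0 m/s
|V_g| = √(u_g² + v_g²) = 17.4 m/s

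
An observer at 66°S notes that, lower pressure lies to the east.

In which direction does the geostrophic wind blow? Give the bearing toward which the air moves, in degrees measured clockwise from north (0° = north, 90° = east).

The pressure-gradient force points toward the east (bearing 090°).
Geostrophic balance: in the Southern Hemisphere the Coriolis force deflects motion to the left, so the geostrophic wind blows 90° to the left of the pressure-gradient force (low pressure on the right).
Rotating 090° by 90° counterclockwise gives 000° — the wind blows toward the north.

000°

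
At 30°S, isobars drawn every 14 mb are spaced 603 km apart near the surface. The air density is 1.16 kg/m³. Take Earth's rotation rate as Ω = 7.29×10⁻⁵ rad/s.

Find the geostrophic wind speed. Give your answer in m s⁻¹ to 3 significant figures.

Coriolis parameter at 30°S:
f = 2Ω sin φ = 2 × 7.29×10⁻⁵ × sin 30° = 7.29×10⁻⁵ s⁻¹
Pressure gradient: |∂P/∂n| = 1400 Pa / 603000 m = 2.32×10⁻³ Pa/m
Geostrophic balance (pressure-gradient force = Coriolis force):
V_g = (1/(fρ)) |∂P/∂n| = 2.32×10⁻³ / (7.29×10⁻⁵ × 1.16) = 27.5 m/s

27.5 m s⁻¹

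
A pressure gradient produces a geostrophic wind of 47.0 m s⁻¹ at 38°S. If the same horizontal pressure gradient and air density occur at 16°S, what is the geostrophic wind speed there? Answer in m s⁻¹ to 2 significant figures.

With the same pressure gradient and density, V_g ∝ 1/f ∝ 1/sin φ.
V₂ = V₁ · sin φ₁ / sin φ₂ = 47.0 × sin 38° / sin 16°
V₂ = 47.0 × 0.6157/0.2756 = 100 m s⁻¹

100 m s⁻¹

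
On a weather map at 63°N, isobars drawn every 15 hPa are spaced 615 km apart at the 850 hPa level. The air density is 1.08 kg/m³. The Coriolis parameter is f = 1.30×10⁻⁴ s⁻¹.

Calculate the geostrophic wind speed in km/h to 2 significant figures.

Pressure gradient: |∂P/∂n| = 1500 Pa / 615000 m = 2.44×10⁻³ Pa/m
Geostrophic balance (pressure-gradient force = Coriolis force):
V_g = (1/(fρ)) |∂P/∂n| = 2.44×10⁻³ / (1.30×10⁻⁴ × 1.08) = 17.4 m/s
Converting: 17.4 m/s × 3.6 = 63 km/h

63 km/h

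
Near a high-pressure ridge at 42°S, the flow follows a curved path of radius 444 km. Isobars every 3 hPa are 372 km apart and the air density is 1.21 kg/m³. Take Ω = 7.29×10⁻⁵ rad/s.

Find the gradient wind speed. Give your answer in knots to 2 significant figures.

17 knots

Coriolis parameter at 42°S:
f = 2Ω sin φ = 2 × 7.29×10⁻⁵ × sin 42° = 9.76×10⁻⁵ s⁻¹
Pressure gradient: |∂P/∂n| = 300 Pa / 372000 m = 8.06×10⁻⁴ Pa/m
Geostrophic speed: V_g = |∂P/∂n|/(fρ) = 8.06×10⁻⁴/(9.76×10⁻⁵ × 1.21) = 6.83 m/s
Around a high, pressure-gradient force acts outward with centrifugal, so Coriolis balances both:
fV = (1/ρ)|∂P/∂n| + V²/R  →  V² − fR·V + fR·V_g = 0
With fR = 9.76×10⁻⁵ × 444×10³ m = 43.3 m/s:
V = [fR − √((fR)² − 4 fR V_g)]/2 = [43.3 − √(43.3² − 4×43.3×6.83)]/2 = 8.5 m/s
Supergeostrophic (V > V_g = 6.83 m/s), as expected around a high.
Converting: 8.5 m/s × 1.944 = 17 knots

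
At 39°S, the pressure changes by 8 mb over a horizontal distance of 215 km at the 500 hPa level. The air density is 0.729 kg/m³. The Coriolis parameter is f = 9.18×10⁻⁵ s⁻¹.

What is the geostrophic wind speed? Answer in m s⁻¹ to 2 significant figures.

Pressure gradient: |∂P/∂n| = 800 Pa / 215000 m = 3.72×10⁻³ Pa/m
Geostrophic balance (pressure-gradient force = Coriolis force):
V_g = (1/(fρ)) |∂P/∂n| = 3.72×10⁻³ / (9.18×10⁻⁵ × 0.729) = 55.6 m/s

56 m s⁻¹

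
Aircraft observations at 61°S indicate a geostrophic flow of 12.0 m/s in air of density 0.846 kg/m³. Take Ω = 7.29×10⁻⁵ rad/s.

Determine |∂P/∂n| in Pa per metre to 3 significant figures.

1.29×10⁻³ Pa/m

Coriolis parameter at 61°S:
f = 2Ω sin φ = 2 × 7.29×10⁻⁵ × sin 61° = 1.28×10⁻⁴ s⁻¹
Geostrophic balance rearranged: |∂P/∂n| = f ρ V_g
|∂P/∂n| = 1.28×10⁻⁴ × 0.846 × 12.0 = 1.29×10⁻³ Pa/m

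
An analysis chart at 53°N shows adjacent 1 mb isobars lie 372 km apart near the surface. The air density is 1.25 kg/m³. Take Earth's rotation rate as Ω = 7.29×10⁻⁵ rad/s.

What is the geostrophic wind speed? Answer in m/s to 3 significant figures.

1.85 m/s

Coriolis parameter at 53°N:
f = 2Ω sin φ = 2 × 7.29×10⁻⁵ × sin 53° = 1.16×10⁻⁴ s⁻¹
Pressure gradient: |∂P/∂n| = 100 Pa / 372000 m = 2.69×10⁻⁴ Pa/m
Geostrophic balance (pressure-gradient force = Coriolis force):
V_g = (1/(fρ)) |∂P/∂n| = 2.69×10⁻⁴ / (1.16×10⁻⁴ × 1.25) = 1.85 m/s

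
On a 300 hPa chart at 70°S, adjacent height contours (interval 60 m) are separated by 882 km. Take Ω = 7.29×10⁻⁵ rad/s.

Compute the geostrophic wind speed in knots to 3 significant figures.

9.47 knots

Coriolis parameter at 70°S:
f = 2Ω sin φ = 2 × 7.29×10⁻⁵ × sin 70° = 1.37×10⁻⁴ s⁻¹
Height gradient: |∂Z/∂n| = 60 m / 882000 m = 6.80×10⁻⁵
On a pressure surface, geostrophic balance gives V_g = (g/f)|∂Z/∂n|:
V_g = 9.81 × 6.80×10⁻⁵ / 1.37×10⁻⁴ = 4.87 m/s
Converting: 4.87 m/s × 1.944 = 9.47 knots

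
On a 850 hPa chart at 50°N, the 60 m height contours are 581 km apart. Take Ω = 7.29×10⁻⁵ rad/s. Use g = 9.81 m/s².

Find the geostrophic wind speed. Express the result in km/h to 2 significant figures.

33 km/h

Coriolis parameter at 50°N:
f = 2Ω sin φ = 2 × 7.29×10⁻⁵ × sin 50° = 1.12×10⁻⁴ s⁻¹
Height gradient: |∂Z/∂n| = 60 m / 581000 m = 1.03×10⁻⁴
On a pressure surface, geostrophic balance gives V_g = (g/f)|∂Z/∂n|:
V_g = 9.81 × 1.03×10⁻⁴ / 1.12×10⁻⁴ = 9.07 m/s
Converting: 9.07 m/s × 3.6 = 33 km/h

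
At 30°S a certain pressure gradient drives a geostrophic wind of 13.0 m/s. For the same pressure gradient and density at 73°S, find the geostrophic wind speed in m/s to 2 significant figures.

With the same pressure gradient and density, V_g ∝ 1/f ∝ 1/sin φ.
V₂ = V₁ · sin φ₁ / sin φ₂ = 13.0 × sin 30° / sin 73°
V₂ = 13.0 × 0.5000/0.9563 = 6.8 m/s

6.8 m/s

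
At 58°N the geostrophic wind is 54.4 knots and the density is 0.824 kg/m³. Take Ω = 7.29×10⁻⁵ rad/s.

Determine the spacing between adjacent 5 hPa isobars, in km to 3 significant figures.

175 km

Coriolis parameter at 58°N:
f = 2Ω sin φ = 2 × 7.29×10⁻⁵ × sin 58° = 1.24×10⁻⁴ s⁻¹
Wind speed in SI: 54.4 knots = 28.0 m/s
Geostrophic balance rearranged: |∂P/∂n| = f ρ V_g
|∂P/∂n| = 1.24×10⁻⁴ × 0.824 × 28.0 = 2.85×10⁻³ Pa/m
Isobar spacing: Δn = ΔP/|∂P/∂n| = 500 Pa / 2.85×10⁻³ Pa/m = 175359 m ≈ 175 km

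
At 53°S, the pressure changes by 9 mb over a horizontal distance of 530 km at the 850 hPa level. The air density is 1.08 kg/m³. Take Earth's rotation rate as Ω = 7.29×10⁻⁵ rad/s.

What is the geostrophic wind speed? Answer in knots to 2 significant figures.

Coriolis parameter at 53°S:
f = 2Ω sin φ = 2 × 7.29×10⁻⁵ × sin 53° = 1.16×10⁻⁴ s⁻¹
Pressure gradient: |∂P/∂n| = 900 Pa / 530000 m = 1.70×10⁻³ Pa/m
Geostrophic balance (pressure-gradient force = Coriolis force):
V_g = (1/(fρ)) |∂P/∂n| = 1.70×10⁻³ / (1.16×10⁻⁴ × 1.08) = 13.5 m/s
Converting: 13.5 m/s × 1.944 = 26 knots

26 knots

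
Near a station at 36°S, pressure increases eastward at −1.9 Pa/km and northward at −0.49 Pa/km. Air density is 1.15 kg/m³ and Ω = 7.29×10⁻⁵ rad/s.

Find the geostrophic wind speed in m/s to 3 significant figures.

Coriolis parameter at 36°S:
f = 2Ω sin φ = 2 × 7.29×10⁻⁵ × sin 36° = 8.57×10⁻⁵ s⁻¹
In the Southern Hemisphere f is negative: f = −8.57×10⁻⁵ s⁻¹.
Component geostrophic relations (x east, y north):
u_g = −(1/(fρ)) ∂P/∂y,  v_g = (1/(fρ)) ∂P/∂x
u_g = −(−0.49×10⁻³)/(−8.57×10⁻⁵ × 1.15) = −4.97 m/s;  v_g = (−1.9×10⁻³)/(−8.57×10⁻⁵ × 1.15) = 19.3 m/s
|V_g| = √(u_g² + v_g²) = 19.9 m/s

19.9 m/s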